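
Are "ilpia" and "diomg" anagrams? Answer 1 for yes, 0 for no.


Strings: "ilpia", "diomg"
Sorted first:  aiilp
Sorted second: dgimo
Differ at position 0: 'a' vs 'd' => not anagrams

0


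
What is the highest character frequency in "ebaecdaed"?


Input: ebaecdaed
Character counts:
  'a': 2
  'b': 1
  'c': 1
  'd': 2
  'e': 3
Maximum frequency: 3

3


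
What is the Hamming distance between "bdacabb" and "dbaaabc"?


Comparing "bdacabb" and "dbaaabc" position by position:
  Position 0: 'b' vs 'd' => differ
  Position 1: 'd' vs 'b' => differ
  Position 2: 'a' vs 'a' => same
  Position 3: 'c' vs 'a' => differ
  Position 4: 'a' vs 'a' => same
  Position 5: 'b' vs 'b' => same
  Position 6: 'b' vs 'c' => differ
Total differences (Hamming distance): 4

4


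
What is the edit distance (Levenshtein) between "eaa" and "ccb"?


Computing edit distance: "eaa" -> "ccb"
DP table:
           c    c    b
      0    1    2    3
  e   1    1    2    3
  a   2    2    2    3
  a   3    3    3    3
Edit distance = dp[3][3] = 3

3


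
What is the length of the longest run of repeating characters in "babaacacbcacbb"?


Input: "babaacacbcacbb"
Scanning for longest run:
  Position 1 ('a'): new char, reset run to 1
  Position 2 ('b'): new char, reset run to 1
  Position 3 ('a'): new char, reset run to 1
  Position 4 ('a'): continues run of 'a', length=2
  Position 5 ('c'): new char, reset run to 1
  Position 6 ('a'): new char, reset run to 1
  Position 7 ('c'): new char, reset run to 1
  Position 8 ('b'): new char, reset run to 1
  Position 9 ('c'): new char, reset run to 1
  Position 10 ('a'): new char, reset run to 1
  Position 11 ('c'): new char, reset run to 1
  Position 12 ('b'): new char, reset run to 1
  Position 13 ('b'): continues run of 'b', length=2
Longest run: 'a' with length 2

2


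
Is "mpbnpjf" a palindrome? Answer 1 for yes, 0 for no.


Input: mpbnpjf
Reversed: fjpnbpm
  Compare pos 0 ('m') with pos 6 ('f'): MISMATCH
  Compare pos 1 ('p') with pos 5 ('j'): MISMATCH
  Compare pos 2 ('b') with pos 4 ('p'): MISMATCH
Result: not a palindrome

0


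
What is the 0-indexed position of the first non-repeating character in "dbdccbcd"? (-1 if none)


Input: dbdccbcd
Character frequencies:
  'b': 2
  'c': 3
  'd': 3
Scanning left to right for freq == 1:
  Position 0 ('d'): freq=3, skip
  Position 1 ('b'): freq=2, skip
  Position 2 ('d'): freq=3, skip
  Position 3 ('c'): freq=3, skip
  Position 4 ('c'): freq=3, skip
  Position 5 ('b'): freq=2, skip
  Position 6 ('c'): freq=3, skip
  Position 7 ('d'): freq=3, skip
  No unique character found => answer = -1

-1


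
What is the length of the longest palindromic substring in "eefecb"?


Input: "eefecb"
Checking substrings for palindromes:
  [1:4] "efe" (len 3) => palindrome
  [0:2] "ee" (len 2) => palindrome
Longest palindromic substring: "efe" with length 3

3


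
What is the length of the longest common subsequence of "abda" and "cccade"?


LCS of "abda" and "cccade"
DP table:
           c    c    c    a    d    e
      0    0    0    0    0    0    0
  a   0    0    0    0    1    1    1
  b   0    0    0    0    1    1    1
  d   0    0    0    0    1    2    2
  a   0    0    0    0    1    2    2
LCS length = dp[4][6] = 2

2


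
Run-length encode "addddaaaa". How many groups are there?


Input: addddaaaa
Scanning for consecutive runs:
  Group 1: 'a' x 1 (positions 0-0)
  Group 2: 'd' x 4 (positions 1-4)
  Group 3: 'a' x 4 (positions 5-8)
Total groups: 3

3


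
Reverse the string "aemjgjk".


Input: aemjgjk
Reading characters right to left:
  Position 6: 'k'
  Position 5: 'j'
  Position 4: 'g'
  Position 3: 'j'
  Position 2: 'm'
  Position 1: 'e'
  Position 0: 'a'
Reversed: kjgjmea

kjgjmea


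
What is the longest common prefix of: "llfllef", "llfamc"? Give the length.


Words: llfllef, llfamc
  Position 0: all 'l' => match
  Position 1: all 'l' => match
  Position 2: all 'f' => match
  Position 3: ('l', 'a') => mismatch, stop
LCP = "llf" (length 3)

3


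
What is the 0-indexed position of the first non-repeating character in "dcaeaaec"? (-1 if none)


Input: dcaeaaec
Character frequencies:
  'a': 3
  'c': 2
  'd': 1
  'e': 2
Scanning left to right for freq == 1:
  Position 0 ('d'): unique! => answer = 0

0


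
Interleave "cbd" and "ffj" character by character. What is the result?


Interleaving "cbd" and "ffj":
  Position 0: 'c' from first, 'f' from second => "cf"
  Position 1: 'b' from first, 'f' from second => "bf"
  Position 2: 'd' from first, 'j' from second => "dj"
Result: cfbfdj

cfbfdj


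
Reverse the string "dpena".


Input: dpena
Reading characters right to left:
  Position 4: 'a'
  Position 3: 'n'
  Position 2: 'e'
  Position 1: 'p'
  Position 0: 'd'
Reversed: anepd

anepd


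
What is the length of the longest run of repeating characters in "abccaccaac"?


Input: "abccaccaac"
Scanning for longest run:
  Position 1 ('b'): new char, reset run to 1
  Position 2 ('c'): new char, reset run to 1
  Position 3 ('c'): continues run of 'c', length=2
  Position 4 ('a'): new char, reset run to 1
  Position 5 ('c'): new char, reset run to 1
  Position 6 ('c'): continues run of 'c', length=2
  Position 7 ('a'): new char, reset run to 1
  Position 8 ('a'): continues run of 'a', length=2
  Position 9 ('c'): new char, reset run to 1
Longest run: 'c' with length 2

2


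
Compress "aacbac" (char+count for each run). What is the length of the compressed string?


Input: aacbac
Runs:
  'a' x 2 => "a2"
  'c' x 1 => "c1"
  'b' x 1 => "b1"
  'a' x 1 => "a1"
  'c' x 1 => "c1"
Compressed: "a2c1b1a1c1"
Compressed length: 10

10


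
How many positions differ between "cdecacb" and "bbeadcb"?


Comparing "cdecacb" and "bbeadcb" position by position:
  Position 0: 'c' vs 'b' => DIFFER
  Position 1: 'd' vs 'b' => DIFFER
  Position 2: 'e' vs 'e' => same
  Position 3: 'c' vs 'a' => DIFFER
  Position 4: 'a' vs 'd' => DIFFER
  Position 5: 'c' vs 'c' => same
  Position 6: 'b' vs 'b' => same
Positions that differ: 4

4


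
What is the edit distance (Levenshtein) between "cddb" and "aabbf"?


Computing edit distance: "cddb" -> "aabbf"
DP table:
           a    a    b    b    f
      0    1    2    3    4    5
  c   1    1    2    3    4    5
  d   2    2    2    3    4    5
  d   3    3    3    3    4    5
  b   4    4    4    3    3    4
Edit distance = dp[4][5] = 4

4


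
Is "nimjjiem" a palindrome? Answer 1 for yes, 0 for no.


Input: nimjjiem
Reversed: meijjmin
  Compare pos 0 ('n') with pos 7 ('m'): MISMATCH
  Compare pos 1 ('i') with pos 6 ('e'): MISMATCH
  Compare pos 2 ('m') with pos 5 ('i'): MISMATCH
  Compare pos 3 ('j') with pos 4 ('j'): match
Result: not a palindrome

0


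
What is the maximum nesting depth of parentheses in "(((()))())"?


Input: "(((()))())"
Tracking depth:
  Position 0 '(': depth becomes 1
  Position 1 '(': depth becomes 2
  Position 2 '(': depth becomes 3
  Position 3 '(': depth becomes 4
  Position 4 ')': depth becomes 3
  Position 5 ')': depth becomes 2
  Position 6 ')': depth becomes 1
  Position 7 '(': depth becomes 2
  Position 8 ')': depth becomes 1
  Position 9 ')': depth becomes 0
Maximum depth reached: 4

4


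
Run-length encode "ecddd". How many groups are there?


Input: ecddd
Scanning for consecutive runs:
  Group 1: 'e' x 1 (positions 0-0)
  Group 2: 'c' x 1 (positions 1-1)
  Group 3: 'd' x 3 (positions 2-4)
Total groups: 3

3


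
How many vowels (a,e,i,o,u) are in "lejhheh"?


Input: lejhheh
Checking each character:
  'l' at position 0: consonant
  'e' at position 1: vowel (running total: 1)
  'j' at position 2: consonant
  'h' at position 3: consonant
  'h' at position 4: consonant
  'e' at position 5: vowel (running total: 2)
  'h' at position 6: consonant
Total vowels: 2

2


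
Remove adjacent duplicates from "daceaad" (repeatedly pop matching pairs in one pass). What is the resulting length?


Input: daceaad
Stack-based adjacent duplicate removal:
  Read 'd': push. Stack: d
  Read 'a': push. Stack: da
  Read 'c': push. Stack: dac
  Read 'e': push. Stack: dace
  Read 'a': push. Stack: dacea
  Read 'a': matches stack top 'a' => pop. Stack: dace
  Read 'd': push. Stack: daced
Final stack: "daced" (length 5)

5


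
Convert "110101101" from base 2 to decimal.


Input: "110101101" in base 2
Positional expansion:
  Digit '1' (value 1) x 2^8 = 256
  Digit '1' (value 1) x 2^7 = 128
  Digit '0' (value 0) x 2^6 = 0
  Digit '1' (value 1) x 2^5 = 32
  Digit '0' (value 0) x 2^4 = 0
  Digit '1' (value 1) x 2^3 = 8
  Digit '1' (value 1) x 2^2 = 4
  Digit '0' (value 0) x 2^1 = 0
  Digit '1' (value 1) x 2^0 = 1
Sum = 429

429


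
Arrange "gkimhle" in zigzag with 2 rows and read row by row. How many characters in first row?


Zigzag "gkimhle" into 2 rows:
Placing characters:
  'g' => row 0
  'k' => row 1
  'i' => row 0
  'm' => row 1
  'h' => row 0
  'l' => row 1
  'e' => row 0
Rows:
  Row 0: "gihe"
  Row 1: "kml"
First row length: 4

4


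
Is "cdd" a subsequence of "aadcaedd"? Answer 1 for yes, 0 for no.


Check if "cdd" is a subsequence of "aadcaedd"
Greedy scan:
  Position 0 ('a'): no match needed
  Position 1 ('a'): no match needed
  Position 2 ('d'): no match needed
  Position 3 ('c'): matches sub[0] = 'c'
  Position 4 ('a'): no match needed
  Position 5 ('e'): no match needed
  Position 6 ('d'): matches sub[1] = 'd'
  Position 7 ('d'): matches sub[2] = 'd'
All 3 characters matched => is a subsequence

1


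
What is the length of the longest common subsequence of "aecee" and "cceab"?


LCS of "aecee" and "cceab"
DP table:
           c    c    e    a    b
      0    0    0    0    0    0
  a   0    0    0    0    1    1
  e   0    0    0    1    1    1
  c   0    1    1    1    1    1
  e   0    1    1    2    2    2
  e   0    1    1    2    2    2
LCS length = dp[5][5] = 2

2


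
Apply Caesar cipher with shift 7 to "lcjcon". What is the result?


Caesar cipher: shift "lcjcon" by 7
  'l' (pos 11) + 7 = pos 18 = 's'
  'c' (pos 2) + 7 = pos 9 = 'j'
  'j' (pos 9) + 7 = pos 16 = 'q'
  'c' (pos 2) + 7 = pos 9 = 'j'
  'o' (pos 14) + 7 = pos 21 = 'v'
  'n' (pos 13) + 7 = pos 20 = 'u'
Result: sjqjvu

sjqjvu


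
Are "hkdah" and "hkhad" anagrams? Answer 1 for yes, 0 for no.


Strings: "hkdah", "hkhad"
Sorted first:  adhhk
Sorted second: adhhk
Sorted forms match => anagrams

1


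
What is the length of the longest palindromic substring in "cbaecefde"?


Input: "cbaecefde"
Checking substrings for palindromes:
  [3:6] "ece" (len 3) => palindrome
Longest palindromic substring: "ece" with length 3

3


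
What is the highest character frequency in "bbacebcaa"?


Input: bbacebcaa
Character counts:
  'a': 3
  'b': 3
  'c': 2
  'e': 1
Maximum frequency: 3

3


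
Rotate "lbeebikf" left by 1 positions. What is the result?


Input: "lbeebikf", rotate left by 1
First 1 characters: "l"
Remaining characters: "beebikf"
Concatenate remaining + first: "beebikf" + "l" = "beebikfl"

beebikfl


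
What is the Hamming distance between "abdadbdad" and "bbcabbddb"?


Comparing "abdadbdad" and "bbcabbddb" position by position:
  Position 0: 'a' vs 'b' => differ
  Position 1: 'b' vs 'b' => same
  Position 2: 'd' vs 'c' => differ
  Position 3: 'a' vs 'a' => same
  Position 4: 'd' vs 'b' => differ
  Position 5: 'b' vs 'b' => same
  Position 6: 'd' vs 'd' => same
  Position 7: 'a' vs 'd' => differ
  Position 8: 'd' vs 'b' => differ
Total differences (Hamming distance): 5

5


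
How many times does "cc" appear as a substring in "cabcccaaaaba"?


Searching for "cc" in "cabcccaaaaba"
Scanning each position:
  Position 0: "ca" => no
  Position 1: "ab" => no
  Position 2: "bc" => no
  Position 3: "cc" => MATCH
  Position 4: "cc" => MATCH
  Position 5: "ca" => no
  Position 6: "aa" => no
  Position 7: "aa" => no
  Position 8: "aa" => no
  Position 9: "ab" => no
  Position 10: "ba" => no
Total occurrences: 2

2


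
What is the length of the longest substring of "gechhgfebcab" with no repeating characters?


Input: "gechhgfebcab"
Sliding window (track last position of each char):
  Position 0 ('g'): window [0,0] length 1 -- new best
  Position 1 ('e'): window [0,1] length 2 -- new best
  Position 2 ('c'): window [0,2] length 3 -- new best
  Position 3 ('h'): window [0,3] length 4 -- new best
  Position 4 ('h'): repeat (last at 3), move window start to 4
  Position 4 ('h'): window [4,4] length 1
  Position 5 ('g'): window [4,5] length 2
  Position 6 ('f'): window [4,6] length 3
  Position 7 ('e'): window [4,7] length 4
  Position 8 ('b'): window [4,8] length 5 -- new best
  Position 9 ('c'): window [4,9] length 6 -- new best
  Position 10 ('a'): window [4,10] length 7 -- new best
  Position 11 ('b'): repeat (last at 8), move window start to 9
  Position 11 ('b'): window [9,11] length 3
Longest substring with no repeats: "hgfebca" with length 7

7


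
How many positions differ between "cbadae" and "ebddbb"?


Comparing "cbadae" and "ebddbb" position by position:
  Position 0: 'c' vs 'e' => DIFFER
  Position 1: 'b' vs 'b' => same
  Position 2: 'a' vs 'd' => DIFFER
  Position 3: 'd' vs 'd' => same
  Position 4: 'a' vs 'b' => DIFFER
  Position 5: 'e' vs 'b' => DIFFER
Positions that differ: 4

4


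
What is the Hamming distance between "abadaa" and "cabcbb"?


Comparing "abadaa" and "cabcbb" position by position:
  Position 0: 'a' vs 'c' => differ
  Position 1: 'b' vs 'a' => differ
  Position 2: 'a' vs 'b' => differ
  Position 3: 'd' vs 'c' => differ
  Position 4: 'a' vs 'b' => differ
  Position 5: 'a' vs 'b' => differ
Total differences (Hamming distance): 6

6


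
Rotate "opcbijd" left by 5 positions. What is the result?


Input: "opcbijd", rotate left by 5
First 5 characters: "opcbi"
Remaining characters: "jd"
Concatenate remaining + first: "jd" + "opcbi" = "jdopcbi"

jdopcbi


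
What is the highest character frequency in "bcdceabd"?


Input: bcdceabd
Character counts:
  'a': 1
  'b': 2
  'c': 2
  'd': 2
  'e': 1
Maximum frequency: 2

2


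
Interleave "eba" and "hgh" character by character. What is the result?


Interleaving "eba" and "hgh":
  Position 0: 'e' from first, 'h' from second => "eh"
  Position 1: 'b' from first, 'g' from second => "bg"
  Position 2: 'a' from first, 'h' from second => "ah"
Result: ehbgah

ehbgah


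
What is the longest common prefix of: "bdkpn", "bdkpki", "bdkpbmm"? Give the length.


Words: bdkpn, bdkpki, bdkpbmm
  Position 0: all 'b' => match
  Position 1: all 'd' => match
  Position 2: all 'k' => match
  Position 3: all 'p' => match
  Position 4: ('n', 'k', 'b') => mismatch, stop
LCP = "bdkp" (length 4)

4


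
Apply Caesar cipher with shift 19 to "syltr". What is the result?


Caesar cipher: shift "syltr" by 19
  's' (pos 18) + 19 = pos 11 = 'l'
  'y' (pos 24) + 19 = pos 17 = 'r'
  'l' (pos 11) + 19 = pos 4 = 'e'
  't' (pos 19) + 19 = pos 12 = 'm'
  'r' (pos 17) + 19 = pos 10 = 'k'
Result: lremk

lremk


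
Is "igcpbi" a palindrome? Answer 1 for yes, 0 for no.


Input: igcpbi
Reversed: ibpcgi
  Compare pos 0 ('i') with pos 5 ('i'): match
  Compare pos 1 ('g') with pos 4 ('b'): MISMATCH
  Compare pos 2 ('c') with pos 3 ('p'): MISMATCH
Result: not a palindrome

0


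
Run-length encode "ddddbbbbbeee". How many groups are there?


Input: ddddbbbbbeee
Scanning for consecutive runs:
  Group 1: 'd' x 4 (positions 0-3)
  Group 2: 'b' x 5 (positions 4-8)
  Group 3: 'e' x 3 (positions 9-11)
Total groups: 3

3


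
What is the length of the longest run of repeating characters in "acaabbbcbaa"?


Input: "acaabbbcbaa"
Scanning for longest run:
  Position 1 ('c'): new char, reset run to 1
  Position 2 ('a'): new char, reset run to 1
  Position 3 ('a'): continues run of 'a', length=2
  Position 4 ('b'): new char, reset run to 1
  Position 5 ('b'): continues run of 'b', length=2
  Position 6 ('b'): continues run of 'b', length=3
  Position 7 ('c'): new char, reset run to 1
  Position 8 ('b'): new char, reset run to 1
  Position 9 ('a'): new char, reset run to 1
  Position 10 ('a'): continues run of 'a', length=2
Longest run: 'b' with length 3

3


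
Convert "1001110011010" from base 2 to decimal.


Input: "1001110011010" in base 2
Positional expansion:
  Digit '1' (value 1) x 2^12 = 4096
  Digit '0' (value 0) x 2^11 = 0
  Digit '0' (value 0) x 2^10 = 0
  Digit '1' (value 1) x 2^9 = 512
  Digit '1' (value 1) x 2^8 = 256
  Digit '1' (value 1) x 2^7 = 128
  Digit '0' (value 0) x 2^6 = 0
  Digit '0' (value 0) x 2^5 = 0
  Digit '1' (value 1) x 2^4 = 16
  Digit '1' (value 1) x 2^3 = 8
  Digit '0' (value 0) x 2^2 = 0
  Digit '1' (value 1) x 2^1 = 2
  Digit '0' (value 0) x 2^0 = 0
Sum = 5018

5018


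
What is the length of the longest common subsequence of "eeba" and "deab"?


LCS of "eeba" and "deab"
DP table:
           d    e    a    b
      0    0    0    0    0
  e   0    0    1    1    1
  e   0    0    1    1    1
  b   0    0    1    1    2
  a   0    0    1    2    2
LCS length = dp[4][4] = 2

2


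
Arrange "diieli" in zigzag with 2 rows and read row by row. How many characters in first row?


Zigzag "diieli" into 2 rows:
Placing characters:
  'd' => row 0
  'i' => row 1
  'i' => row 0
  'e' => row 1
  'l' => row 0
  'i' => row 1
Rows:
  Row 0: "dil"
  Row 1: "iei"
First row length: 3

3


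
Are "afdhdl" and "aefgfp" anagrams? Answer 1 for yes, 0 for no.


Strings: "afdhdl", "aefgfp"
Sorted first:  addfhl
Sorted second: aeffgp
Differ at position 1: 'd' vs 'e' => not anagrams

0


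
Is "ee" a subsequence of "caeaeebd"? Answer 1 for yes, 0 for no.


Check if "ee" is a subsequence of "caeaeebd"
Greedy scan:
  Position 0 ('c'): no match needed
  Position 1 ('a'): no match needed
  Position 2 ('e'): matches sub[0] = 'e'
  Position 3 ('a'): no match needed
  Position 4 ('e'): matches sub[1] = 'e'
  Position 5 ('e'): no match needed
  Position 6 ('b'): no match needed
  Position 7 ('d'): no match needed
All 2 characters matched => is a subsequence

1


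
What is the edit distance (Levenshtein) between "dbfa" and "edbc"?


Computing edit distance: "dbfa" -> "edbc"
DP table:
           e    d    b    c
      0    1    2    3    4
  d   1    1    1    2    3
  b   2    2    2    1    2
  f   3    3    3    2    2
  a   4    4    4    3    3
Edit distance = dp[4][4] = 3

3


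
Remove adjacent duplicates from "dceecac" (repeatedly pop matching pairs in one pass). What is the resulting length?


Input: dceecac
Stack-based adjacent duplicate removal:
  Read 'd': push. Stack: d
  Read 'c': push. Stack: dc
  Read 'e': push. Stack: dce
  Read 'e': matches stack top 'e' => pop. Stack: dc
  Read 'c': matches stack top 'c' => pop. Stack: d
  Read 'a': push. Stack: da
  Read 'c': push. Stack: dac
Final stack: "dac" (length 3)

3


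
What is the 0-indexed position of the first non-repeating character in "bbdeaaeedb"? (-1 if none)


Input: bbdeaaeedb
Character frequencies:
  'a': 2
  'b': 3
  'd': 2
  'e': 3
Scanning left to right for freq == 1:
  Position 0 ('b'): freq=3, skip
  Position 1 ('b'): freq=3, skip
  Position 2 ('d'): freq=2, skip
  Position 3 ('e'): freq=3, skip
  Position 4 ('a'): freq=2, skip
  Position 5 ('a'): freq=2, skip
  Position 6 ('e'): freq=3, skip
  Position 7 ('e'): freq=3, skip
  Position 8 ('d'): freq=2, skip
  Position 9 ('b'): freq=3, skip
  No unique character found => answer = -1

-1


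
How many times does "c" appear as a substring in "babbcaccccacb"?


Searching for "c" in "babbcaccccacb"
Scanning each position:
  Position 0: "b" => no
  Position 1: "a" => no
  Position 2: "b" => no
  Position 3: "b" => no
  Position 4: "c" => MATCH
  Position 5: "a" => no
  Position 6: "c" => MATCH
  Position 7: "c" => MATCH
  Position 8: "c" => MATCH
  Position 9: "c" => MATCH
  Position 10: "a" => no
  Position 11: "c" => MATCH
  Position 12: "b" => no
Total occurrences: 6

6


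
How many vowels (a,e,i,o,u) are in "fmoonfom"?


Input: fmoonfom
Checking each character:
  'f' at position 0: consonant
  'm' at position 1: consonant
  'o' at position 2: vowel (running total: 1)
  'o' at position 3: vowel (running total: 2)
  'n' at position 4: consonant
  'f' at position 5: consonant
  'o' at position 6: vowel (running total: 3)
  'm' at position 7: consonant
Total vowels: 3

3


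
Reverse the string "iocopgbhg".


Input: iocopgbhg
Reading characters right to left:
  Position 8: 'g'
  Position 7: 'h'
  Position 6: 'b'
  Position 5: 'g'
  Position 4: 'p'
  Position 3: 'o'
  Position 2: 'c'
  Position 1: 'o'
  Position 0: 'i'
Reversed: ghbgpocoi

ghbgpocoi


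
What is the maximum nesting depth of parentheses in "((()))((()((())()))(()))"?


Input: "((()))((()((())()))(()))"
Tracking depth:
  Position 0 '(': depth becomes 1
  Position 1 '(': depth becomes 2
  Position 2 '(': depth becomes 3
  Position 3 ')': depth becomes 2
  Position 4 ')': depth becomes 1
  Position 5 ')': depth becomes 0
  Position 6 '(': depth becomes 1
  Position 7 '(': depth becomes 2
  Position 8 '(': depth becomes 3
  Position 9 ')': depth becomes 2
  Position 10 '(': depth becomes 3
  Position 11 '(': depth becomes 4
  Position 12 '(': depth becomes 5
  Position 13 ')': depth becomes 4
  Position 14 ')': depth becomes 3
  Position 15 '(': depth becomes 4
  Position 16 ')': depth becomes 3
  Position 17 ')': depth becomes 2
  Position 18 ')': depth becomes 1
  Position 19 '(': depth becomes 2
  Position 20 '(': depth becomes 3
  Position 21 ')': depth becomes 2
  Position 22 ')': depth becomes 1
  Position 23 ')': depth becomes 0
Maximum depth reached: 5

5


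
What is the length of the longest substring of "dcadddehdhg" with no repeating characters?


Input: "dcadddehdhg"
Sliding window (track last position of each char):
  Position 0 ('d'): window [0,0] length 1 -- new best
  Position 1 ('c'): window [0,1] length 2 -- new best
  Position 2 ('a'): window [0,2] length 3 -- new best
  Position 3 ('d'): repeat (last at 0), move window start to 1
  Position 3 ('d'): window [1,3] length 3
  Position 4 ('d'): repeat (last at 3), move window start to 4
  Position 4 ('d'): window [4,4] length 1
  Position 5 ('d'): repeat (last at 4), move window start to 5
  Position 5 ('d'): window [5,5] length 1
  Position 6 ('e'): window [5,6] length 2
  Position 7 ('h'): window [5,7] length 3
  Position 8 ('d'): repeat (last at 5), move window start to 6
  Position 8 ('d'): window [6,8] length 3
  Position 9 ('h'): repeat (last at 7), move window start to 8
  Position 9 ('h'): window [8,9] length 2
  Position 10 ('g'): window [8,10] length 3
Longest substring with no repeats: "dca" with length 3

3


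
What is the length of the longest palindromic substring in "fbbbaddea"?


Input: "fbbbaddea"
Checking substrings for palindromes:
  [1:4] "bbb" (len 3) => palindrome
  [1:3] "bb" (len 2) => palindrome
  [2:4] "bb" (len 2) => palindrome
  [5:7] "dd" (len 2) => palindrome
Longest palindromic substring: "bbb" with length 3

3


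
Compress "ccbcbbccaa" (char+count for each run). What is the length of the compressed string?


Input: ccbcbbccaa
Runs:
  'c' x 2 => "c2"
  'b' x 1 => "b1"
  'c' x 1 => "c1"
  'b' x 2 => "b2"
  'c' x 2 => "c2"
  'a' x 2 => "a2"
Compressed: "c2b1c1b2c2a2"
Compressed length: 12

12


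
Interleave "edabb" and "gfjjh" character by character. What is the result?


Interleaving "edabb" and "gfjjh":
  Position 0: 'e' from first, 'g' from second => "eg"
  Position 1: 'd' from first, 'f' from second => "df"
  Position 2: 'a' from first, 'j' from second => "aj"
  Position 3: 'b' from first, 'j' from second => "bj"
  Position 4: 'b' from first, 'h' from second => "bh"
Result: egdfajbjbh

egdfajbjbh


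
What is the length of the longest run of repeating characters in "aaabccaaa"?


Input: "aaabccaaa"
Scanning for longest run:
  Position 1 ('a'): continues run of 'a', length=2
  Position 2 ('a'): continues run of 'a', length=3
  Position 3 ('b'): new char, reset run to 1
  Position 4 ('c'): new char, reset run to 1
  Position 5 ('c'): continues run of 'c', length=2
  Position 6 ('a'): new char, reset run to 1
  Position 7 ('a'): continues run of 'a', length=2
  Position 8 ('a'): continues run of 'a', length=3
Longest run: 'a' with length 3

3


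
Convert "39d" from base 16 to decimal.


Input: "39d" in base 16
Positional expansion:
  Digit '3' (value 3) x 16^2 = 768
  Digit '9' (value 9) x 16^1 = 144
  Digit 'd' (value 13) x 16^0 = 13
Sum = 925

925


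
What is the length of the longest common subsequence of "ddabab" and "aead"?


LCS of "ddabab" and "aead"
DP table:
           a    e    a    d
      0    0    0    0    0
  d   0    0    0    0    1
  d   0    0    0    0    1
  a   0    1    1    1    1
  b   0    1    1    1    1
  a   0    1    1    2    2
  b   0    1    1    2    2
LCS length = dp[6][4] = 2

2


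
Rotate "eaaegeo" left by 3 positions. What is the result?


Input: "eaaegeo", rotate left by 3
First 3 characters: "eaa"
Remaining characters: "egeo"
Concatenate remaining + first: "egeo" + "eaa" = "egeoeaa"

egeoeaa


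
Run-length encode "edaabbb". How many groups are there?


Input: edaabbb
Scanning for consecutive runs:
  Group 1: 'e' x 1 (positions 0-0)
  Group 2: 'd' x 1 (positions 1-1)
  Group 3: 'a' x 2 (positions 2-3)
  Group 4: 'b' x 3 (positions 4-6)
Total groups: 4

4


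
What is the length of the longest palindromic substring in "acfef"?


Input: "acfef"
Checking substrings for palindromes:
  [2:5] "fef" (len 3) => palindrome
Longest palindromic substring: "fef" with length 3

3


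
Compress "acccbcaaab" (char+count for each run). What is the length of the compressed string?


Input: acccbcaaab
Runs:
  'a' x 1 => "a1"
  'c' x 3 => "c3"
  'b' x 1 => "b1"
  'c' x 1 => "c1"
  'a' x 3 => "a3"
  'b' x 1 => "b1"
Compressed: "a1c3b1c1a3b1"
Compressed length: 12

12


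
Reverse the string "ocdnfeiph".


Input: ocdnfeiph
Reading characters right to left:
  Position 8: 'h'
  Position 7: 'p'
  Position 6: 'i'
  Position 5: 'e'
  Position 4: 'f'
  Position 3: 'n'
  Position 2: 'd'
  Position 1: 'c'
  Position 0: 'o'
Reversed: hpiefndco

hpiefndco


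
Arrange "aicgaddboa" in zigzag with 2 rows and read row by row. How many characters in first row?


Zigzag "aicgaddboa" into 2 rows:
Placing characters:
  'a' => row 0
  'i' => row 1
  'c' => row 0
  'g' => row 1
  'a' => row 0
  'd' => row 1
  'd' => row 0
  'b' => row 1
  'o' => row 0
  'a' => row 1
Rows:
  Row 0: "acado"
  Row 1: "igdba"
First row length: 5

5


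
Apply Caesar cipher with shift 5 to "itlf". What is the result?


Caesar cipher: shift "itlf" by 5
  'i' (pos 8) + 5 = pos 13 = 'n'
  't' (pos 19) + 5 = pos 24 = 'y'
  'l' (pos 11) + 5 = pos 16 = 'q'
  'f' (pos 5) + 5 = pos 10 = 'k'
Result: nyqk

nyqk


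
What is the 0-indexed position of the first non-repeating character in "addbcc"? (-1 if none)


Input: addbcc
Character frequencies:
  'a': 1
  'b': 1
  'c': 2
  'd': 2
Scanning left to right for freq == 1:
  Position 0 ('a'): unique! => answer = 0

0


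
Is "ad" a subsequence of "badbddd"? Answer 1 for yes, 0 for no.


Check if "ad" is a subsequence of "badbddd"
Greedy scan:
  Position 0 ('b'): no match needed
  Position 1 ('a'): matches sub[0] = 'a'
  Position 2 ('d'): matches sub[1] = 'd'
  Position 3 ('b'): no match needed
  Position 4 ('d'): no match needed
  Position 5 ('d'): no match needed
  Position 6 ('d'): no match needed
All 2 characters matched => is a subsequence

1


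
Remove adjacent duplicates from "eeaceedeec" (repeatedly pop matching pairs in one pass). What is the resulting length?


Input: eeaceedeec
Stack-based adjacent duplicate removal:
  Read 'e': push. Stack: e
  Read 'e': matches stack top 'e' => pop. Stack: (empty)
  Read 'a': push. Stack: a
  Read 'c': push. Stack: ac
  Read 'e': push. Stack: ace
  Read 'e': matches stack top 'e' => pop. Stack: ac
  Read 'd': push. Stack: acd
  Read 'e': push. Stack: acde
  Read 'e': matches stack top 'e' => pop. Stack: acd
  Read 'c': push. Stack: acdc
Final stack: "acdc" (length 4)

4


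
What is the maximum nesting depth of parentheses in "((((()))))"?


Input: "((((()))))"
Tracking depth:
  Position 0 '(': depth becomes 1
  Position 1 '(': depth becomes 2
  Position 2 '(': depth becomes 3
  Position 3 '(': depth becomes 4
  Position 4 '(': depth becomes 5
  Position 5 ')': depth becomes 4
  Position 6 ')': depth becomes 3
  Position 7 ')': depth becomes 2
  Position 8 ')': depth becomes 1
  Position 9 ')': depth becomes 0
Maximum depth reached: 5

5


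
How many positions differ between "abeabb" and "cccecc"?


Comparing "abeabb" and "cccecc" position by position:
  Position 0: 'a' vs 'c' => DIFFER
  Position 1: 'b' vs 'c' => DIFFER
  Position 2: 'e' vs 'c' => DIFFER
  Position 3: 'a' vs 'e' => DIFFER
  Position 4: 'b' vs 'c' => DIFFER
  Position 5: 'b' vs 'c' => DIFFER
Positions that differ: 6

6


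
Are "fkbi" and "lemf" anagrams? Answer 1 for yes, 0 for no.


Strings: "fkbi", "lemf"
Sorted first:  bfik
Sorted second: eflm
Differ at position 0: 'b' vs 'e' => not anagrams

0


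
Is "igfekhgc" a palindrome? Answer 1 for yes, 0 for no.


Input: igfekhgc
Reversed: cghkefgi
  Compare pos 0 ('i') with pos 7 ('c'): MISMATCH
  Compare pos 1 ('g') with pos 6 ('g'): match
  Compare pos 2 ('f') with pos 5 ('h'): MISMATCH
  Compare pos 3 ('e') with pos 4 ('k'): MISMATCH
Result: not a palindrome

0


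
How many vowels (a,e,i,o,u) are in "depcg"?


Input: depcg
Checking each character:
  'd' at position 0: consonant
  'e' at position 1: vowel (running total: 1)
  'p' at position 2: consonant
  'c' at position 3: consonant
  'g' at position 4: consonant
Total vowels: 1

1


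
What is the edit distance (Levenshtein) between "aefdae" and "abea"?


Computing edit distance: "aefdae" -> "abea"
DP table:
           a    b    e    a
      0    1    2    3    4
  a   1    0    1    2    3
  e   2    1    1    1    2
  f   3    2    2    2    2
  d   4    3    3    3    3
  a   5    4    4    4    3
  e   6    5    5    4    4
Edit distance = dp[6][4] = 4

4


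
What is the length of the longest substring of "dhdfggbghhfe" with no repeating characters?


Input: "dhdfggbghhfe"
Sliding window (track last position of each char):
  Position 0 ('d'): window [0,0] length 1 -- new best
  Position 1 ('h'): window [0,1] length 2 -- new best
  Position 2 ('d'): repeat (last at 0), move window start to 1
  Position 2 ('d'): window [1,2] length 2
  Position 3 ('f'): window [1,3] length 3 -- new best
  Position 4 ('g'): window [1,4] length 4 -- new best
  Position 5 ('g'): repeat (last at 4), move window start to 5
  Position 5 ('g'): window [5,5] length 1
  Position 6 ('b'): window [5,6] length 2
  Position 7 ('g'): repeat (last at 5), move window start to 6
  Position 7 ('g'): window [6,7] length 2
  Position 8 ('h'): window [6,8] length 3
  Position 9 ('h'): repeat (last at 8), move window start to 9
  Position 9 ('h'): window [9,9] length 1
  Position 10 ('f'): window [9,10] length 2
  Position 11 ('e'): window [9,11] length 3
Longest substring with no repeats: "hdfg" with length 4

4


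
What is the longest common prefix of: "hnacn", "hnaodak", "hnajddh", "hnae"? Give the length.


Words: hnacn, hnaodak, hnajddh, hnae
  Position 0: all 'h' => match
  Position 1: all 'n' => match
  Position 2: all 'a' => match
  Position 3: ('c', 'o', 'j', 'e') => mismatch, stop
LCP = "hna" (length 3)

3


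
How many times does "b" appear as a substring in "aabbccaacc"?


Searching for "b" in "aabbccaacc"
Scanning each position:
  Position 0: "a" => no
  Position 1: "a" => no
  Position 2: "b" => MATCH
  Position 3: "b" => MATCH
  Position 4: "c" => no
  Position 5: "c" => no
  Position 6: "a" => no
  Position 7: "a" => no
  Position 8: "c" => no
  Position 9: "c" => no
Total occurrences: 2

2


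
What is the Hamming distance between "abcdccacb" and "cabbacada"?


Comparing "abcdccacb" and "cabbacada" position by position:
  Position 0: 'a' vs 'c' => differ
  Position 1: 'b' vs 'a' => differ
  Position 2: 'c' vs 'b' => differ
  Position 3: 'd' vs 'b' => differ
  Position 4: 'c' vs 'a' => differ
  Position 5: 'c' vs 'c' => same
  Position 6: 'a' vs 'a' => same
  Position 7: 'c' vs 'd' => differ
  Position 8: 'b' vs 'a' => differ
Total differences (Hamming distance): 7

7


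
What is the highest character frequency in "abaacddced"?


Input: abaacddced
Character counts:
  'a': 3
  'b': 1
  'c': 2
  'd': 3
  'e': 1
Maximum frequency: 3

3


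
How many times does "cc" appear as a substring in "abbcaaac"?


Searching for "cc" in "abbcaaac"
Scanning each position:
  Position 0: "ab" => no
  Position 1: "bb" => no
  Position 2: "bc" => no
  Position 3: "ca" => no
  Position 4: "aa" => no
  Position 5: "aa" => no
  Position 6: "ac" => no
Total occurrences: 0

0


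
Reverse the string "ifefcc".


Input: ifefcc
Reading characters right to left:
  Position 5: 'c'
  Position 4: 'c'
  Position 3: 'f'
  Position 2: 'e'
  Position 1: 'f'
  Position 0: 'i'
Reversed: ccfefi

ccfefi


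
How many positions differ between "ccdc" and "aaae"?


Comparing "ccdc" and "aaae" position by position:
  Position 0: 'c' vs 'a' => DIFFER
  Position 1: 'c' vs 'a' => DIFFER
  Position 2: 'd' vs 'a' => DIFFER
  Position 3: 'c' vs 'e' => DIFFER
Positions that differ: 4

4


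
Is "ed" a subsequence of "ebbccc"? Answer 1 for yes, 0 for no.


Check if "ed" is a subsequence of "ebbccc"
Greedy scan:
  Position 0 ('e'): matches sub[0] = 'e'
  Position 1 ('b'): no match needed
  Position 2 ('b'): no match needed
  Position 3 ('c'): no match needed
  Position 4 ('c'): no match needed
  Position 5 ('c'): no match needed
Only matched 1/2 characters => not a subsequence

0


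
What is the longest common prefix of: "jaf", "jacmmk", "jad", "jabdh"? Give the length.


Words: jaf, jacmmk, jad, jabdh
  Position 0: all 'j' => match
  Position 1: all 'a' => match
  Position 2: ('f', 'c', 'd', 'b') => mismatch, stop
LCP = "ja" (length 2)

2


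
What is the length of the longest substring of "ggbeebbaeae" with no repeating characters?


Input: "ggbeebbaeae"
Sliding window (track last position of each char):
  Position 0 ('g'): window [0,0] length 1 -- new best
  Position 1 ('g'): repeat (last at 0), move window start to 1
  Position 1 ('g'): window [1,1] length 1
  Position 2 ('b'): window [1,2] length 2 -- new best
  Position 3 ('e'): window [1,3] length 3 -- new best
  Position 4 ('e'): repeat (last at 3), move window start to 4
  Position 4 ('e'): window [4,4] length 1
  Position 5 ('b'): window [4,5] length 2
  Position 6 ('b'): repeat (last at 5), move window start to 6
  Position 6 ('b'): window [6,6] length 1
  Position 7 ('a'): window [6,7] length 2
  Position 8 ('e'): window [6,8] length 3
  Position 9 ('a'): repeat (last at 7), move window start to 8
  Position 9 ('a'): window [8,9] length 2
  Position 10 ('e'): repeat (last at 8), move window start to 9
  Position 10 ('e'): window [9,10] length 2
Longest substring with no repeats: "gbe" with length 3

3


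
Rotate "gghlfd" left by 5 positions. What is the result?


Input: "gghlfd", rotate left by 5
First 5 characters: "gghlf"
Remaining characters: "d"
Concatenate remaining + first: "d" + "gghlf" = "dgghlf"

dgghlf


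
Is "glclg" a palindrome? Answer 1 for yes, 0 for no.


Input: glclg
Reversed: glclg
  Compare pos 0 ('g') with pos 4 ('g'): match
  Compare pos 1 ('l') with pos 3 ('l'): match
Result: palindrome

1


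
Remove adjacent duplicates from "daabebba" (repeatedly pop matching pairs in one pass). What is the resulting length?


Input: daabebba
Stack-based adjacent duplicate removal:
  Read 'd': push. Stack: d
  Read 'a': push. Stack: da
  Read 'a': matches stack top 'a' => pop. Stack: d
  Read 'b': push. Stack: db
  Read 'e': push. Stack: dbe
  Read 'b': push. Stack: dbeb
  Read 'b': matches stack top 'b' => pop. Stack: dbe
  Read 'a': push. Stack: dbea
Final stack: "dbea" (length 4)

4


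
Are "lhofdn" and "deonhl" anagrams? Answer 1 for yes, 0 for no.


Strings: "lhofdn", "deonhl"
Sorted first:  dfhlno
Sorted second: dehlno
Differ at position 1: 'f' vs 'e' => not anagrams

0


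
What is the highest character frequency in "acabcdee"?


Input: acabcdee
Character counts:
  'a': 2
  'b': 1
  'c': 2
  'd': 1
  'e': 2
Maximum frequency: 2

2


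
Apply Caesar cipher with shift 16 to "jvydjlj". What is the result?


Caesar cipher: shift "jvydjlj" by 16
  'j' (pos 9) + 16 = pos 25 = 'z'
  'v' (pos 21) + 16 = pos 11 = 'l'
  'y' (pos 24) + 16 = pos 14 = 'o'
  'd' (pos 3) + 16 = pos 19 = 't'
  'j' (pos 9) + 16 = pos 25 = 'z'
  'l' (pos 11) + 16 = pos 1 = 'b'
  'j' (pos 9) + 16 = pos 25 = 'z'
Result: zlotzbz

zlotzbz


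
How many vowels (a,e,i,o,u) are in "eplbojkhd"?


Input: eplbojkhd
Checking each character:
  'e' at position 0: vowel (running total: 1)
  'p' at position 1: consonant
  'l' at position 2: consonant
  'b' at position 3: consonant
  'o' at position 4: vowel (running total: 2)
  'j' at position 5: consonant
  'k' at position 6: consonant
  'h' at position 7: consonant
  'd' at position 8: consonant
Total vowels: 2

2


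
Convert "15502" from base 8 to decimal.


Input: "15502" in base 8
Positional expansion:
  Digit '1' (value 1) x 8^4 = 4096
  Digit '5' (value 5) x 8^3 = 2560
  Digit '5' (value 5) x 8^2 = 320
  Digit '0' (value 0) x 8^1 = 0
  Digit '2' (value 2) x 8^0 = 2
Sum = 6978

6978


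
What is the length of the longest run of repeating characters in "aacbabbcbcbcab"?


Input: "aacbabbcbcbcab"
Scanning for longest run:
  Position 1 ('a'): continues run of 'a', length=2
  Position 2 ('c'): new char, reset run to 1
  Position 3 ('b'): new char, reset run to 1
  Position 4 ('a'): new char, reset run to 1
  Position 5 ('b'): new char, reset run to 1
  Position 6 ('b'): continues run of 'b', length=2
  Position 7 ('c'): new char, reset run to 1
  Position 8 ('b'): new char, reset run to 1
  Position 9 ('c'): new char, reset run to 1
  Position 10 ('b'): new char, reset run to 1
  Position 11 ('c'): new char, reset run to 1
  Position 12 ('a'): new char, reset run to 1
  Position 13 ('b'): new char, reset run to 1
Longest run: 'a' with length 2

2


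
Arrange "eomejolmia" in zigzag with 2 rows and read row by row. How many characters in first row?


Zigzag "eomejolmia" into 2 rows:
Placing characters:
  'e' => row 0
  'o' => row 1
  'm' => row 0
  'e' => row 1
  'j' => row 0
  'o' => row 1
  'l' => row 0
  'm' => row 1
  'i' => row 0
  'a' => row 1
Rows:
  Row 0: "emjli"
  Row 1: "oeoma"
First row length: 5

5


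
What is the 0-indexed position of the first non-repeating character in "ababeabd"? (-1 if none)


Input: ababeabd
Character frequencies:
  'a': 3
  'b': 3
  'd': 1
  'e': 1
Scanning left to right for freq == 1:
  Position 0 ('a'): freq=3, skip
  Position 1 ('b'): freq=3, skip
  Position 2 ('a'): freq=3, skip
  Position 3 ('b'): freq=3, skip
  Position 4 ('e'): unique! => answer = 4

4


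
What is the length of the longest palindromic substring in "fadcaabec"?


Input: "fadcaabec"
Checking substrings for palindromes:
  [4:6] "aa" (len 2) => palindrome
Longest palindromic substring: "aa" with length 2

2


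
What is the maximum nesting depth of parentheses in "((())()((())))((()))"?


Input: "((())()((())))((()))"
Tracking depth:
  Position 0 '(': depth becomes 1
  Position 1 '(': depth becomes 2
  Position 2 '(': depth becomes 3
  Position 3 ')': depth becomes 2
  Position 4 ')': depth becomes 1
  Position 5 '(': depth becomes 2
  Position 6 ')': depth becomes 1
  Position 7 '(': depth becomes 2
  Position 8 '(': depth becomes 3
  Position 9 '(': depth becomes 4
  Position 10 ')': depth becomes 3
  Position 11 ')': depth becomes 2
  Position 12 ')': depth becomes 1
  Position 13 ')': depth becomes 0
  Position 14 '(': depth becomes 1
  Position 15 '(': depth becomes 2
  Position 16 '(': depth becomes 3
  Position 17 ')': depth becomes 2
  Position 18 ')': depth becomes 1
  Position 19 ')': depth becomes 0
Maximum depth reached: 4

4


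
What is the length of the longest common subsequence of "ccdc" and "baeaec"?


LCS of "ccdc" and "baeaec"
DP table:
           b    a    e    a    e    c
      0    0    0    0    0    0    0
  c   0    0    0    0    0    0    1
  c   0    0    0    0    0    0    1
  d   0    0    0    0    0    0    1
  c   0    0    0    0    0    0    1
LCS length = dp[4][6] = 1

1
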